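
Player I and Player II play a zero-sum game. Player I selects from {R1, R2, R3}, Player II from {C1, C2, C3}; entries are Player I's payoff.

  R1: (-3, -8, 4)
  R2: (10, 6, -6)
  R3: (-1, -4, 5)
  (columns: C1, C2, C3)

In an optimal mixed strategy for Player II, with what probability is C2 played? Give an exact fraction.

Row minima: R1 → -8, R2 → -6, R3 → -4; maximin = -4.
Column maxima: C1 → 10, C2 → 6, C3 → 5; minimax = 5.
-4 ≠ 5, so there is no saddle point; optimal play is mixed.
R1 is strictly dominated by R3, so Player I never plays it.
C1 is strictly dominated by C2 (it gives Player I strictly more in every row), so Player II never plays it.
On the remaining 2×2 (R2, R3 vs C2, C3):
Let Player I play R2 with probability p. Expected payoff against C2: 6p + (-4)(1−p) = 10p − 4; against C3: (-6)p + 5(1−p) = −11p + 5.
Setting these equal: 10p − 4 = −11p + 5 ⇒ 21p = 9 ⇒ p = 3/7, and the value is (10)·(3/7) − 4 = 2/7.
For Player II: with q = P(C2), equating R2's and R3's payoffs gives 12q − 6 = −9q + 5 ⇒ q = 11/21.

11/21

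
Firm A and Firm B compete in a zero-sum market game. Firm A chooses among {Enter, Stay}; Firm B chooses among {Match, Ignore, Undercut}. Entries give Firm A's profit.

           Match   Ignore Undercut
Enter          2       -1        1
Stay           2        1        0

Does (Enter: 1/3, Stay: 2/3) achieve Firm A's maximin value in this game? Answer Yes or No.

Yes

Against Match this mix gives (1/3)·2 + (2/3)·2 = 2.
Against Ignore this mix gives (1/3)·(-1) + (2/3)·1 = 1/3.
Against Undercut this mix gives (1/3)·1 + (2/3)·0 = 1/3.
All of Firm B's active replies (Ignore, Undercut) yield 1/3, and no column does worse for Firm A. The mix makes Firm B indifferent and guarantees 1/3, so it is optimal.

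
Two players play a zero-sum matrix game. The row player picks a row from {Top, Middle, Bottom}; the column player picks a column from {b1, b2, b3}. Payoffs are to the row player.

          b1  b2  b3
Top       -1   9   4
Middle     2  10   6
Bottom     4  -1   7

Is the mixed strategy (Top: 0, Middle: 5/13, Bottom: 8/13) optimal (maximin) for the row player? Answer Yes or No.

Yes

Against b1 this mix gives (5/13)·2 + (8/13)·4 = 42/13.
Against b2 this mix gives (5/13)·10 + (8/13)·(-1) = 42/13.
Against b3 this mix gives (5/13)·6 + (8/13)·7 = 86/13.
All of the column player's active replies (b1, b2) yield 42/13, and no column does worse for the row player. The mix makes the column player indifferent and guarantees 42/13, so it is optimal.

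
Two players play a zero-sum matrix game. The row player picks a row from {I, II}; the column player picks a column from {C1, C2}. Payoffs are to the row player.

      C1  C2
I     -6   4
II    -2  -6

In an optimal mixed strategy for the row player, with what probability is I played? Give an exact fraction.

2/7

Row minima: I → -6, II → -6; maximin = -6.
Column maxima: C1 → -2, C2 → 4; minimax = -2.
-6 ≠ -2, so there is no saddle point; optimal play is mixed.
Let the row player play I with probability p. Expected payoff against C1: (-6)p + (-2)(1−p) = −4p − 2; against C2: 4p + (-6)(1−p) = 10p − 6.
Setting these equal: −4p − 2 = 10p − 6 ⇒ −14p = -4 ⇒ p = 2/7, and the value is (-4)·(2/7) − 2 = -22/7.
For the column player: with q = P(C1), equating I's and II's payoffs gives −10q + 4 = 4q − 6 ⇒ q = 5/7.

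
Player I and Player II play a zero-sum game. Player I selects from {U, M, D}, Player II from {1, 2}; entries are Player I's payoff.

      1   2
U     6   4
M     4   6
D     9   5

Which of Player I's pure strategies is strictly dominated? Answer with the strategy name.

D gives a strictly higher payoff than U against every column: 9 > 6, 5 > 4.
So U is strictly dominated and Player I never plays it.

U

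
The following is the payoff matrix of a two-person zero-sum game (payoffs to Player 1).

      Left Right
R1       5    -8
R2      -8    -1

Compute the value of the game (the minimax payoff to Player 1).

-69/20

Row minima: R1 → -8, R2 → -8; maximin = -8.
Column maxima: Left → 5, Right → -1; minimax = -1.
-8 ≠ -1, so there is no saddle point; optimal play is mixed.
Let Player 1 play R1 with probability p. Expected payoff against Left: 5p + (-8)(1−p) = 13p − 8; against Right: (-8)p + (-1)(1−p) = −7p − 1.
Setting these equal: 13p − 8 = −7p − 1 ⇒ 20p = 7 ⇒ p = 7/20, and the value is (13)·(7/20) − 8 = -69/20.
For Player 2: with q = P(Left), equating R1's and R2's payoffs gives 13q − 8 = −7q − 1 ⇒ q = 7/20.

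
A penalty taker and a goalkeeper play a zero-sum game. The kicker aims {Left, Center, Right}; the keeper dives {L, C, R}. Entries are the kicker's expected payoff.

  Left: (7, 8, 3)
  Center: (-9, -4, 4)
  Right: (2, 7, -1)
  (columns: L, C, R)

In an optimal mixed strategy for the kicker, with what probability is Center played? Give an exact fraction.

Row minima: Left → 3, Center → -9, Right → -1; maximin = 3.
Column maxima: L → 7, C → 8, R → 4; minimax = 4.
3 ≠ 4, so there is no saddle point; optimal play is mixed.
Right is strictly dominated by Left, so the kicker never plays it.
C is strictly dominated by L (it gives the kicker strictly more in every row), so the keeper never plays it.
On the remaining 2×2 (Left, Center vs L, R):
Let the kicker play Left with probability p. Expected payoff against L: 7p + (-9)(1−p) = 16p − 9; against R: 3p + 4(1−p) = −p + 4.
Setting these equal: 16p − 9 = −p + 4 ⇒ 17p = 13 ⇒ p = 13/17, and the value is (16)·(13/17) − 9 = 55/17.
For the keeper: with q = P(L), equating Left's and Center's payoffs gives 4q + 3 = −13q + 4 ⇒ q = 1/17.

4/17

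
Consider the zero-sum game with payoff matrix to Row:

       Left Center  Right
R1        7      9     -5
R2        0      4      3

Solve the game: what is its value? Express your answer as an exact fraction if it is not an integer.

7/5

Row minima: R1 → -5, R2 → 0; maximin = 0.
Column maxima: Left → 7, Center → 9, Right → 3; minimax = 3.
0 ≠ 3, so there is no saddle point; optimal play is mixed.
Center is strictly dominated by Left (it gives Row strictly more in every row), so Column never plays it.
On the remaining 2×2 (R1, R2 vs Left, Right):
Let Row play R1 with probability p. Expected payoff against Left: 7p + 0(1−p) = 7p; against Right: (-5)p + 3(1−p) = −8p + 3.
Setting these equal: 7p = −8p + 3 ⇒ 15p = 3 ⇒ p = 1/5, and the value is (7)·(1/5) = 7/5.
For Column: with q = P(Left), equating R1's and R2's payoffs gives 12q − 5 = −3q + 3 ⇒ q = 8/15.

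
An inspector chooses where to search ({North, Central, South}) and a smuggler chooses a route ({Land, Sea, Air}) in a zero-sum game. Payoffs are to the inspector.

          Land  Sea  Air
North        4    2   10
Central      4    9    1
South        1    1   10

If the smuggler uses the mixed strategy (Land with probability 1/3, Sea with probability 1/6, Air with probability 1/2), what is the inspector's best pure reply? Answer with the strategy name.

Expected payoff of North: (1/3)·4 + (1/6)·2 + (1/2)·10 = 20/3.
Expected payoff of Central: (1/3)·4 + (1/6)·9 + (1/2)·1 = 10/3.
Expected payoff of South: (1/3)·1 + (1/6)·1 + (1/2)·10 = 11/2.
The largest is 20/3, so the inspector's best response is North.

North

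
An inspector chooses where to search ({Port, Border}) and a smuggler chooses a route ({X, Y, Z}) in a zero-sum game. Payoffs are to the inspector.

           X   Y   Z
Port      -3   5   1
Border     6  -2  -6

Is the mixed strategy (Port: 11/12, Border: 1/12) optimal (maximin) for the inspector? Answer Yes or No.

No

Against X this mix gives (11/12)·(-3) + (1/12)·6 = -9/4.
Against Y this mix gives (11/12)·5 + (1/12)·(-2) = 53/12.
Against Z this mix gives (11/12)·1 + (1/12)·(-6) = 5/12.
The smuggler will play X, holding the inspector to -9/4. Shifting weight toward the row that does better against X would raise this floor (the equalizing mix achieves -3/4 against both X and Z), so the proposed strategy is not optimal.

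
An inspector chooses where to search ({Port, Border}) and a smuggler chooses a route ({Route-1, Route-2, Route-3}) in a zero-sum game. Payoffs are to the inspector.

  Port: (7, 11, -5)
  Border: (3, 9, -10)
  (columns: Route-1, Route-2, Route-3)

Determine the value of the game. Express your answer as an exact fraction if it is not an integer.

-5

Row minima: Port → -5, Border → -10; maximin = -5.
Column maxima: Route-1 → 7, Route-2 → 11, Route-3 → -5; minimax = -5.
Since maximin = minimax = -5, there is a saddle point and the value is -5.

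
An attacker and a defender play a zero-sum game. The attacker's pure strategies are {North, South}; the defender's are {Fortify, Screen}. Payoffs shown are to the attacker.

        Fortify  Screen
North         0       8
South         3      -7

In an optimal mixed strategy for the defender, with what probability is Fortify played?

Row minima: North → 0, South → -7; maximin = 0.
Column maxima: Fortify → 3, Screen → 8; minimax = 3.
0 ≠ 3, so there is no saddle point; optimal play is mixed.
Let the attacker play North with probability p. Expected payoff against Fortify: 0p + 3(1−p) = −3p + 3; against Screen: 8p + (-7)(1−p) = 15p − 7.
Setting these equal: −3p + 3 = 15p − 7 ⇒ −18p = -10 ⇒ p = 5/9, and the value is (-3)·(5/9) + 3 = 4/3.
For the defender: with q = P(Fortify), equating North's and South's payoffs gives −8q + 8 = 10q − 7 ⇒ q = 5/6.

5/6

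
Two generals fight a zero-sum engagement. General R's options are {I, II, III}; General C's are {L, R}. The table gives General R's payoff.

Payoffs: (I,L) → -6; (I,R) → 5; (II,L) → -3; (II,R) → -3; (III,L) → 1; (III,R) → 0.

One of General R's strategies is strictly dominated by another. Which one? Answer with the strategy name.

III gives a strictly higher payoff than II against every column: 1 > -3, 0 > -3.
So II is strictly dominated and General R never plays it.

II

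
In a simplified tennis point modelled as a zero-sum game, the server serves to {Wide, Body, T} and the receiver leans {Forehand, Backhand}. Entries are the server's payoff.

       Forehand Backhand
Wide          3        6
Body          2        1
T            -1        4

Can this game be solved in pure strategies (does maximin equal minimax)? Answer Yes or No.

Row minima: Wide → 3, Body → 1, T → -1; maximin = 3.
Column maxima: Forehand → 3, Backhand → 6; minimax = 3.
maximin = minimax = 3, so a saddle point exists.

Yes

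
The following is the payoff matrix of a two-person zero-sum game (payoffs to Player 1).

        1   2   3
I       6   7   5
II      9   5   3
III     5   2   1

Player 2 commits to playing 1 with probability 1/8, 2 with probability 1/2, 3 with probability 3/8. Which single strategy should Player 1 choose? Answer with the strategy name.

I

Expected payoff of I: (1/8)·6 + (1/2)·7 + (3/8)·5 = 49/8.
Expected payoff of II: (1/8)·9 + (1/2)·5 + (3/8)·3 = 19/4.
Expected payoff of III: (1/8)·5 + (1/2)·2 + (3/8)·1 = 2.
The largest is 49/8, so Player 1's best response is I.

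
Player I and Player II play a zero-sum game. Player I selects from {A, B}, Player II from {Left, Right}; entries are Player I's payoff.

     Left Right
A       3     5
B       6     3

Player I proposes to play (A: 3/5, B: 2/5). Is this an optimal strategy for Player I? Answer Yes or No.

Against Left this mix gives (3/5)·3 + (2/5)·6 = 21/5.
Against Right this mix gives (3/5)·5 + (2/5)·3 = 21/5.
All of Player II's active replies (Left, Right) yield 21/5, and no column does worse for Player I. The mix makes Player II indifferent and guarantees 21/5, so it is optimal.

Yes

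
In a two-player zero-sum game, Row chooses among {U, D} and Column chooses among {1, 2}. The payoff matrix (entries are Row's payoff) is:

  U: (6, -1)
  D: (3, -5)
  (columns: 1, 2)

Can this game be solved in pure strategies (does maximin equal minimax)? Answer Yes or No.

Yes

Row minima: U → -1, D → -5; maximin = -1.
Column maxima: 1 → 6, 2 → -1; minimax = -1.
maximin = minimax = -1, so a saddle point exists.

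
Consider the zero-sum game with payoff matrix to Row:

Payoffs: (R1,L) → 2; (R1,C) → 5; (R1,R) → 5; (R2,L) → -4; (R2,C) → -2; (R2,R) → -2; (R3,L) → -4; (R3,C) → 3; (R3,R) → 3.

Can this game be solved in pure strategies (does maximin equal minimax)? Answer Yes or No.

Yes

Row minima: R1 → 2, R2 → -4, R3 → -4; maximin = 2.
Column maxima: L → 2, C → 5, R → 5; minimax = 2.
maximin = minimax = 2, so a saddle point exists.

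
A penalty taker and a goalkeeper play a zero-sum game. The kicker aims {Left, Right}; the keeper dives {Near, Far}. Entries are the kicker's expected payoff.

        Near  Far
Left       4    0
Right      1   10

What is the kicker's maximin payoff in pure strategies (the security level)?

Row minima: Left → 0, Right → 1.
The best of these is 1.

1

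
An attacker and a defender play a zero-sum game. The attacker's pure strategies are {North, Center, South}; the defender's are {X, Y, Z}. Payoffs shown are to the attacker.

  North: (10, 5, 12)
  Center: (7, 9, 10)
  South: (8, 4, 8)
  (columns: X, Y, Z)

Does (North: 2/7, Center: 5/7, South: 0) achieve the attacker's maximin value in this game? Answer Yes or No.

Against X this mix gives (2/7)·10 + (5/7)·7 = 55/7.
Against Y this mix gives (2/7)·5 + (5/7)·9 = 55/7.
Against Z this mix gives (2/7)·12 + (5/7)·10 = 74/7.
All of the defender's active replies (X, Y) yield 55/7, and no column does worse for the attacker. The mix makes the defender indifferent and guarantees 55/7, so it is optimal.

Yes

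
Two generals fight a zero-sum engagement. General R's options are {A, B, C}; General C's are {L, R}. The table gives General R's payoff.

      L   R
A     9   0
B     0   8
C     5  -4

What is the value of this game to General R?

72/17

Row minima: A → 0, B → 0, C → -4; maximin = 0.
Column maxima: L → 9, R → 8; minimax = 8.
0 ≠ 8, so there is no saddle point; optimal play is mixed.
C is strictly dominated by A, so General R never plays it.
On the remaining 2×2 (A, B vs L, R):
Let General R play A with probability p. Expected payoff against L: 9p + 0(1−p) = 9p; against R: 0p + 8(1−p) = −8p + 8.
Setting these equal: 9p = −8p + 8 ⇒ 17p = 8 ⇒ p = 8/17, and the value is (9)·(8/17) = 72/17.
For General C: with q = P(L), equating A's and B's payoffs gives 9q = −8q + 8 ⇒ q = 8/17.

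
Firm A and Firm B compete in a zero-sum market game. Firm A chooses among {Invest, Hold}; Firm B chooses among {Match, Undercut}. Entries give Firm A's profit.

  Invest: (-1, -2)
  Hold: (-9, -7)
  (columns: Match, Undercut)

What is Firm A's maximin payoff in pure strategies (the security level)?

-2

Row minima: Invest → -2, Hold → -9.
The best of these is -2.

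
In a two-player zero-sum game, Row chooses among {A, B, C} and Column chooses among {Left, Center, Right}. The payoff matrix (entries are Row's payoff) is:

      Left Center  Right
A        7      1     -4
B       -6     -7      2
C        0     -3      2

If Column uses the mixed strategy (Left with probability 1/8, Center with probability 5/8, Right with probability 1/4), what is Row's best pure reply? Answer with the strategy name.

A

Expected payoff of A: (1/8)·7 + (5/8)·1 + (1/4)·(-4) = 1/2.
Expected payoff of B: (1/8)·(-6) + (5/8)·(-7) + (1/4)·2 = -37/8.
Expected payoff of C: (1/8)·0 + (5/8)·(-3) + (1/4)·2 = -11/8.
The largest is 1/2, so Row's best response is A.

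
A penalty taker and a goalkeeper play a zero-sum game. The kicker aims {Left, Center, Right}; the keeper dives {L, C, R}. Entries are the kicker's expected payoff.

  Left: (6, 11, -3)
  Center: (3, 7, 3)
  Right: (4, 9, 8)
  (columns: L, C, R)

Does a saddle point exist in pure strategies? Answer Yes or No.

Row minima: Left → -3, Center → 3, Right → 4; maximin = 4.
Column maxima: L → 6, C → 11, R → 8; minimax = 6.
4 ≠ 6, so no pure-strategy equilibrium exists.

No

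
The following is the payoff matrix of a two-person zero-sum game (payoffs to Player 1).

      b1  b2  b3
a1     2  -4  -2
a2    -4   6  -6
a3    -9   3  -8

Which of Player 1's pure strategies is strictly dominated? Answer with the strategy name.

a3

a2 gives a strictly higher payoff than a3 against every column: -4 > -9, 6 > 3, -6 > -8.
So a3 is strictly dominated and Player 1 never plays it.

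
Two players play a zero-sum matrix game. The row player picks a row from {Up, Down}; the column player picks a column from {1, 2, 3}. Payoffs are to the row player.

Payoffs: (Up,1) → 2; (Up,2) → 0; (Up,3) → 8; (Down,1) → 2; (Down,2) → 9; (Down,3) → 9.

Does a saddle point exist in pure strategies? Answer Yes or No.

Row minima: Up → 0, Down → 2; maximin = 2.
Column maxima: 1 → 2, 2 → 9, 3 → 9; minimax = 2.
maximin = minimax = 2, so a saddle point exists.

Yes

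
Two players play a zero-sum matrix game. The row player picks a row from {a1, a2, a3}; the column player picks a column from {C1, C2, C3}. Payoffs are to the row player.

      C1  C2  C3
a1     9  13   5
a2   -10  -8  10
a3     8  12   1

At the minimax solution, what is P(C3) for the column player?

Row minima: a1 → 5, a2 → -10, a3 → 1; maximin = 5.
Column maxima: C1 → 9, C2 → 13, C3 → 10; minimax = 9.
5 ≠ 9, so there is no saddle point; optimal play is mixed.
a3 is strictly dominated by a1, so the row player never plays it.
C2 is strictly dominated by C1 (it gives the row player strictly more in every row), so the column player never plays it.
On the remaining 2×2 (a1, a2 vs C1, C3):
Let the row player play a1 with probability p. Expected payoff against C1: 9p + (-10)(1−p) = 19p − 10; against C3: 5p + 10(1−p) = −5p + 10.
Setting these equal: 19p − 10 = −5p + 10 ⇒ 24p = 20 ⇒ p = 5/6, and the value is (19)·(5/6) − 10 = 35/6.
For the column player: with q = P(C1), equating a1's and a2's payoffs gives 4q + 5 = −20q + 10 ⇒ q = 5/24.

19/24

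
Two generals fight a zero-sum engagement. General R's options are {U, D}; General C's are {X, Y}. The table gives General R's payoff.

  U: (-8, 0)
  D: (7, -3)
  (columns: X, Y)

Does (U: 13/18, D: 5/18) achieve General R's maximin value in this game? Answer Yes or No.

Against X this mix gives (13/18)·(-8) + (5/18)·7 = -23/6.
Against Y this mix gives (13/18)·0 + (5/18)·(-3) = -5/6.
General C will play X, holding General R to -23/6. Shifting weight toward the row that does better against X would raise this floor (the equalizing mix achieves -4/3 against both X and Y), so the proposed strategy is not optimal.

No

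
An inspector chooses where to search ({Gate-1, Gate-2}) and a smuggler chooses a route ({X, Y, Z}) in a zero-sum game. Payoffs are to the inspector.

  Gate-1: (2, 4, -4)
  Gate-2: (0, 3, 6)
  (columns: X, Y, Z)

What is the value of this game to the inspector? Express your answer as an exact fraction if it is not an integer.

Row minima: Gate-1 → -4, Gate-2 → 0; maximin = 0.
Column maxima: X → 2, Y → 4, Z → 6; minimax = 2.
0 ≠ 2, so there is no saddle point; optimal play is mixed.
Y is strictly dominated by X (it gives the inspector strictly more in every row), so the smuggler never plays it.
On the remaining 2×2 (Gate-1, Gate-2 vs X, Z):
Let the inspector play Gate-1 with probability p. Expected payoff against X: 2p + 0(1−p) = 2p; against Z: (-4)p + 6(1−p) = −10p + 6.
Setting these equal: 2p = −10p + 6 ⇒ 12p = 6 ⇒ p = 1/2, and the value is (2)·(1/2) = 1.
For the smuggler: with q = P(X), equating Gate-1's and Gate-2's payoffs gives 6q − 4 = −6q + 6 ⇒ q = 5/6.

1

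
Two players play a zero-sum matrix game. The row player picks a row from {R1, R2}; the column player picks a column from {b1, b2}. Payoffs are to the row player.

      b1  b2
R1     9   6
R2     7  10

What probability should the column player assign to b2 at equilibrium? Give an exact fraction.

Row minima: R1 → 6, R2 → 7; maximin = 7.
Column maxima: b1 → 9, b2 → 10; minimax = 9.
7 ≠ 9, so there is no saddle point; optimal play is mixed.
Let the row player play R1 with probability p. Expected payoff against b1: 9p + 7(1−p) = 2p + 7; against b2: 6p + 10(1−p) = −4p + 10.
Setting these equal: 2p + 7 = −4p + 10 ⇒ 6p = 3 ⇒ p = 1/2, and the value is (2)·(1/2) + 7 = 8.
For the column player: with q = P(b1), equating R1's and R2's payoffs gives 3q + 6 = −3q + 10 ⇒ q = 2/3.

1/3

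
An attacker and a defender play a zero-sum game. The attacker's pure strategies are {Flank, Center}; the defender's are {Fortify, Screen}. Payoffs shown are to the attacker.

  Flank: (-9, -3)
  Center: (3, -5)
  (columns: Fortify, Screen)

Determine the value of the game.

Row minima: Flank → -9, Center → -5; maximin = -5.
Column maxima: Fortify → 3, Screen → -3; minimax = -3.
-5 ≠ -3, so there is no saddle point; optimal play is mixed.
Let the attacker play Flank with probability p. Expected payoff against Fortify: (-9)p + 3(1−p) = −12p + 3; against Screen: (-3)p + (-5)(1−p) = 2p − 5.
Setting these equal: −12p + 3 = 2p − 5 ⇒ −14p = -8 ⇒ p = 4/7, and the value is (-12)·(4/7) + 3 = -27/7.
For the defender: with q = P(Fortify), equating Flank's and Center's payoffs gives −6q − 3 = 8q − 5 ⇒ q = 1/7.

-27/7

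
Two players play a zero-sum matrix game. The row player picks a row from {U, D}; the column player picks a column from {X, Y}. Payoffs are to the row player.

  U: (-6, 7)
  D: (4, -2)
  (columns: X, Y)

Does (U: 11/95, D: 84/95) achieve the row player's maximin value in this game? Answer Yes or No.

Against X this mix gives (11/95)·(-6) + (84/95)·4 = 54/19.
Against Y this mix gives (11/95)·7 + (84/95)·(-2) = -91/95.
The column player will play Y, holding the row player to -91/95. Shifting weight toward the row that does better against Y would raise this floor (the equalizing mix achieves 16/19 against both Y and X), so the proposed strategy is not optimal.

No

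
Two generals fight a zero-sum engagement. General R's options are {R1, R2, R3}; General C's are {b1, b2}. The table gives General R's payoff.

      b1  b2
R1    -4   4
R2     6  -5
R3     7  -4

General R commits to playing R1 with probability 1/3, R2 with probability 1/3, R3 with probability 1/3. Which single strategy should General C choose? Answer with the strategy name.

If General C plays b1, General R's expected payoff is (1/3)·(-4) + (1/3)·6 + (1/3)·7 = 3.
If General C plays b2, General R's expected payoff is (1/3)·4 + (1/3)·(-5) + (1/3)·(-4) = -5/3.
General C minimizes General R's payoff; the smallest is -5/3, so the best response is b2.

b2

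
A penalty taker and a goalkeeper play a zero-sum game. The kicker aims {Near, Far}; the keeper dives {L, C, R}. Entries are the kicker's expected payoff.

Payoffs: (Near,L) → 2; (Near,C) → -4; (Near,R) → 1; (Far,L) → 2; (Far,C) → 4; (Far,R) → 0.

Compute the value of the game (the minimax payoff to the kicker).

Row minima: Near → -4, Far → 0; maximin = 0.
Column maxima: L → 2, C → 4, R → 1; minimax = 1.
0 ≠ 1, so there is no saddle point; optimal play is mixed.
L is strictly dominated by R (it gives the kicker strictly more in every row), so the keeper never plays it.
On the remaining 2×2 (Near, Far vs C, R):
Let the kicker play Near with probability p. Expected payoff against C: (-4)p + 4(1−p) = −8p + 4; against R: 1p + 0(1−p) = p.
Setting these equal: −8p + 4 = p ⇒ −9p = -4 ⇒ p = 4/9, and the value is (-8)·(4/9) + 4 = 4/9.
For the keeper: with q = P(C), equating Near's and Far's payoffs gives −5q + 1 = 4q ⇒ q = 1/9.

4/9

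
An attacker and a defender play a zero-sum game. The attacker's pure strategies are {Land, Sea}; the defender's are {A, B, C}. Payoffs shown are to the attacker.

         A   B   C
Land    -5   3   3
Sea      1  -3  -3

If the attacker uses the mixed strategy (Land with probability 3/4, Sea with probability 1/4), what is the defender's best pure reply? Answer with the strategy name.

If the defender plays A, the attacker's expected payoff is (3/4)·(-5) + (1/4)·1 = -7/2.
If the defender plays B, the attacker's expected payoff is (3/4)·3 + (1/4)·(-3) = 3/2.
If the defender plays C, the attacker's expected payoff is (3/4)·3 + (1/4)·(-3) = 3/2.
The defender minimizes the attacker's payoff; the smallest is -7/2, so the best response is A.

A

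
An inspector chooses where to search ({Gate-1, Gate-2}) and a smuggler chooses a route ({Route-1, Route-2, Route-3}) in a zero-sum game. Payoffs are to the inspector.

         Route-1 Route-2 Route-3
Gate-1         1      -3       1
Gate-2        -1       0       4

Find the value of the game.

-3/5

Row minima: Gate-1 → -3, Gate-2 → -1; maximin = -1.
Column maxima: Route-1 → 1, Route-2 → 0, Route-3 → 4; minimax = 0.
-1 ≠ 0, so there is no saddle point; optimal play is mixed.
Route-3 is strictly dominated by Route-2 (it gives the inspector strictly more in every row), so the smuggler never plays it.
On the remaining 2×2 (Gate-1, Gate-2 vs Route-1, Route-2):
Let the inspector play Gate-1 with probability p. Expected payoff against Route-1: 1p + (-1)(1−p) = 2p − 1; against Route-2: (-3)p + 0(1−p) = −3p.
Setting these equal: 2p − 1 = −3p ⇒ 5p = 1 ⇒ p = 1/5, and the value is (2)·(1/5) − 1 = -3/5.
For the smuggler: with q = P(Route-1), equating Gate-1's and Gate-2's payoffs gives 4q − 3 = −q ⇒ q = 3/5.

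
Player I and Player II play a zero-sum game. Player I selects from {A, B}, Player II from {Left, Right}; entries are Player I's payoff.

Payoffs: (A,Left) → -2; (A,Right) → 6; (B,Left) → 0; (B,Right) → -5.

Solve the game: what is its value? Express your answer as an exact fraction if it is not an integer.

Row minima: A → -2, B → -5; maximin = -2.
Column maxima: Left → 0, Right → 6; minimax = 0.
-2 ≠ 0, so there is no saddle point; optimal play is mixed.
Let Player I play A with probability p. Expected payoff against Left: (-2)p + 0(1−p) = −2p; against Right: 6p + (-5)(1−p) = 11p − 5.
Setting these equal: −2p = 11p − 5 ⇒ −13p = -5 ⇒ p = 5/13, and the value is (-2)·(5/13) = -10/13.
For Player II: with q = P(Left), equating A's and B's payoffs gives −8q + 6 = 5q − 5 ⇒ q = 11/13.

-10/13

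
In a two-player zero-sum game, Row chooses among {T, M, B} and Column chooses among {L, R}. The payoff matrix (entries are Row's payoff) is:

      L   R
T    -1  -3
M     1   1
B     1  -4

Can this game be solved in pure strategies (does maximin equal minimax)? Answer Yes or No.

Row minima: T → -3, M → 1, B → -4; maximin = 1.
Column maxima: L → 1, R → 1; minimax = 1.
maximin = minimax = 1, so a saddle point exists.

Yes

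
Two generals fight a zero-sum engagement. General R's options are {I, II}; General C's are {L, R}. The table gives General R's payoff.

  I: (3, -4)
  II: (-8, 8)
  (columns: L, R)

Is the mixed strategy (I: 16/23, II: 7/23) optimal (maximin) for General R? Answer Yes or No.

Yes

Against L this mix gives (16/23)·3 + (7/23)·(-8) = -8/23.
Against R this mix gives (16/23)·(-4) + (7/23)·8 = -8/23.
All of General C's active replies (L, R) yield -8/23, and no column does worse for General R. The mix makes General C indifferent and guarantees -8/23, so it is optimal.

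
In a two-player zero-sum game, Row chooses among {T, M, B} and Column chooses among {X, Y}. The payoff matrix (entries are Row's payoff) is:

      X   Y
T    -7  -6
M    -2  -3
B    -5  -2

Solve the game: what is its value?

-11/4

Row minima: T → -7, M → -3, B → -5; maximin = -3.
Column maxima: X → -2, Y → -2; minimax = -2.
-3 ≠ -2, so there is no saddle point; optimal play is mixed.
T is strictly dominated by M, so Row never plays it.
On the remaining 2×2 (M, B vs X, Y):
Let Row play M with probability p. Expected payoff against X: (-2)p + (-5)(1−p) = 3p − 5; against Y: (-3)p + (-2)(1−p) = −p − 2.
Setting these equal: 3p − 5 = −p − 2 ⇒ 4p = 3 ⇒ p = 3/4, and the value is (3)·(3/4) − 5 = -11/4.
For Column: with q = P(X), equating M's and B's payoffs gives q − 3 = −3q − 2 ⇒ q = 1/4.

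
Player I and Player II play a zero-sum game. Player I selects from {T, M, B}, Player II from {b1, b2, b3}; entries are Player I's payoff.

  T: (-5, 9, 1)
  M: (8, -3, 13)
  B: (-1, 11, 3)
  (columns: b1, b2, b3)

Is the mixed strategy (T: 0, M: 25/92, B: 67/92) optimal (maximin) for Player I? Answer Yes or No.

Against b1 this mix gives (25/92)·8 + (67/92)·(-1) = 133/92.
Against b2 this mix gives (25/92)·(-3) + (67/92)·11 = 331/46.
Against b3 this mix gives (25/92)·13 + (67/92)·3 = 263/46.
Player II will play b1, holding Player I to 133/92. Shifting weight toward the row that does better against b1 would raise this floor (the equalizing mix achieves 85/23 against both b1 and b2), so the proposed strategy is not optimal.

No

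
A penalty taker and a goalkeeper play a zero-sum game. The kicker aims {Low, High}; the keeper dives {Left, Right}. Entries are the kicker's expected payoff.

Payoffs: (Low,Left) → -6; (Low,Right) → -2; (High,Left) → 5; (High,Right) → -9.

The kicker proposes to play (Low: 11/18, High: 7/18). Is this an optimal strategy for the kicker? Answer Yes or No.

No

Against Left this mix gives (11/18)·(-6) + (7/18)·5 = -31/18.
Against Right this mix gives (11/18)·(-2) + (7/18)·(-9) = -85/18.
The keeper will play Right, holding the kicker to -85/18. Shifting weight toward the row that does better against Right would raise this floor (the equalizing mix achieves -32/9 against both Right and Left), so the proposed strategy is not optimal.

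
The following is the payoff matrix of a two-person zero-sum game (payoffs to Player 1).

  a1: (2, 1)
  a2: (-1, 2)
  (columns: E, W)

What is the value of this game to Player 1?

5/4

Row minima: a1 → 1, a2 → -1; maximin = 1.
Column maxima: E → 2, W → 2; minimax = 2.
1 ≠ 2, so there is no saddle point; optimal play is mixed.
Let Player 1 play a1 with probability p. Expected payoff against E: 2p + (-1)(1−p) = 3p − 1; against W: 1p + 2(1−p) = −p + 2.
Setting these equal: 3p − 1 = −p + 2 ⇒ 4p = 3 ⇒ p = 3/4, and the value is (3)·(3/4) − 1 = 5/4.
For Player 2: with q = P(E), equating a1's and a2's payoffs gives q + 1 = −3q + 2 ⇒ q = 1/4.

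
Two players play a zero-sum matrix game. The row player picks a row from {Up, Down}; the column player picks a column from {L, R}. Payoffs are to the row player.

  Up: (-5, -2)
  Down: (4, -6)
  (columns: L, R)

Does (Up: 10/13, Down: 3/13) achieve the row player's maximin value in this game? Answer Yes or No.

Against L this mix gives (10/13)·(-5) + (3/13)·4 = -38/13.
Against R this mix gives (10/13)·(-2) + (3/13)·(-6) = -38/13.
All of the column player's active replies (L, R) yield -38/13, and no column does worse for the row player. The mix makes the column player indifferent and guarantees -38/13, so it is optimal.

Yes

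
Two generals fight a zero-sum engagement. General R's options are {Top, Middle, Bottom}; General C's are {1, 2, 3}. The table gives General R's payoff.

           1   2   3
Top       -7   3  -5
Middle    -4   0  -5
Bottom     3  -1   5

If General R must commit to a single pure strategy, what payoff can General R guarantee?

-1

Row minima: Top → -7, Middle → -5, Bottom → -1.
The best of these is -1.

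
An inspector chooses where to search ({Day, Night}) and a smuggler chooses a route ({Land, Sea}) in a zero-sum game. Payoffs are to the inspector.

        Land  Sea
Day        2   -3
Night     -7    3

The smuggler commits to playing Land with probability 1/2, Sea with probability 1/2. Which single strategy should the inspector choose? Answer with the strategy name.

Expected payoff of Day: (1/2)·2 + (1/2)·(-3) = -1/2.
Expected payoff of Night: (1/2)·(-7) + (1/2)·3 = -2.
The largest is -1/2, so the inspector's best response is Day.

Day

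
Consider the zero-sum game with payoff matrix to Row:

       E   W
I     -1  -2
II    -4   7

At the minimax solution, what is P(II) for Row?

Row minima: I → -2, II → -4; maximin = -2.
Column maxima: E → -1, W → 7; minimax = -1.
-2 ≠ -1, so there is no saddle point; optimal play is mixed.
Let Row play I with probability p. Expected payoff against E: (-1)p + (-4)(1−p) = 3p − 4; against W: (-2)p + 7(1−p) = −9p + 7.
Setting these equal: 3p − 4 = −9p + 7 ⇒ 12p = 11 ⇒ p = 11/12, and the value is (3)·(11/12) − 4 = -5/4.
For Column: with q = P(E), equating I's and II's payoffs gives q − 2 = −11q + 7 ⇒ q = 3/4.

1/12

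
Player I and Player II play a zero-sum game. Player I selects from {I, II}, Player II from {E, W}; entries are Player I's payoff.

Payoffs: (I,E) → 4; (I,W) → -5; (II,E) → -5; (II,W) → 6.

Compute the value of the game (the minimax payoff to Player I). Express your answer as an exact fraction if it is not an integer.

-1/20

Row minima: I → -5, II → -5; maximin = -5.
Column maxima: E → 4, W → 6; minimax = 4.
-5 ≠ 4, so there is no saddle point; optimal play is mixed.
Let Player I play I with probability p. Expected payoff against E: 4p + (-5)(1−p) = 9p − 5; against W: (-5)p + 6(1−p) = −11p + 6.
Setting these equal: 9p − 5 = −11p + 6 ⇒ 20p = 11 ⇒ p = 11/20, and the value is (9)·(11/20) − 5 = -1/20.
For Player II: with q = P(E), equating I's and II's payoffs gives 9q − 5 = −11q + 6 ⇒ q = 11/20.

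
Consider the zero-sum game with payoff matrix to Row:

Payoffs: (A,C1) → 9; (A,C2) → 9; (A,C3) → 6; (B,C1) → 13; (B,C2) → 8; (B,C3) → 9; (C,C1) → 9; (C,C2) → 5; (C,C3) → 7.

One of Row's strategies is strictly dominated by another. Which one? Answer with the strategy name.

C

B gives a strictly higher payoff than C against every column: 13 > 9, 8 > 5, 9 > 7.
So C is strictly dominated and Row never plays it.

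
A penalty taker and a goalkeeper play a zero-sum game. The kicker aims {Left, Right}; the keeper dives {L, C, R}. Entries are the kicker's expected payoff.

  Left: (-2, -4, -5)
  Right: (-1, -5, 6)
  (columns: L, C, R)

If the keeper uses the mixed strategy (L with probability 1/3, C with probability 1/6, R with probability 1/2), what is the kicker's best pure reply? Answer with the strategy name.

Right

Expected payoff of Left: (1/3)·(-2) + (1/6)·(-4) + (1/2)·(-5) = -23/6.
Expected payoff of Right: (1/3)·(-1) + (1/6)·(-5) + (1/2)·6 = 11/6.
The largest is 11/6, so the kicker's best response is Right.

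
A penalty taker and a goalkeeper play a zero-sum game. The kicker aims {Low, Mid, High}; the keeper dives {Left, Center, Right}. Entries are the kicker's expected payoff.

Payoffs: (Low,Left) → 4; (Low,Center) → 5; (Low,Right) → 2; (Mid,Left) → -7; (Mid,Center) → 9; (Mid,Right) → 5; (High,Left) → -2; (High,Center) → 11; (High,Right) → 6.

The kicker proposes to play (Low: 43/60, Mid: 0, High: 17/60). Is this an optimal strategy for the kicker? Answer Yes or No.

Against Left this mix gives (43/60)·4 + (17/60)·(-2) = 23/10.
Against Center this mix gives (43/60)·5 + (17/60)·11 = 67/10.
Against Right this mix gives (43/60)·2 + (17/60)·6 = 47/15.
The keeper will play Left, holding the kicker to 23/10. Shifting weight toward the row that does better against Left would raise this floor (the equalizing mix achieves 14/5 against both Left and Right), so the proposed strategy is not optimal.

No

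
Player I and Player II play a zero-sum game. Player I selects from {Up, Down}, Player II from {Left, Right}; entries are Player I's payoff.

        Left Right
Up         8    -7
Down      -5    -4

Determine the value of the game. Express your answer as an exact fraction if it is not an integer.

-67/16

Row minima: Up → -7, Down → -5; maximin = -5.
Column maxima: Left → 8, Right → -4; minimax = -4.
-5 ≠ -4, so there is no saddle point; optimal play is mixed.
Let Player I play Up with probability p. Expected payoff against Left: 8p + (-5)(1−p) = 13p − 5; against Right: (-7)p + (-4)(1−p) = −3p − 4.
Setting these equal: 13p − 5 = −3p − 4 ⇒ 16p = 1 ⇒ p = 1/16, and the value is (13)·(1/16) − 5 = -67/16.
For Player II: with q = P(Left), equating Up's and Down's payoffs gives 15q − 7 = −q − 4 ⇒ q = 3/16.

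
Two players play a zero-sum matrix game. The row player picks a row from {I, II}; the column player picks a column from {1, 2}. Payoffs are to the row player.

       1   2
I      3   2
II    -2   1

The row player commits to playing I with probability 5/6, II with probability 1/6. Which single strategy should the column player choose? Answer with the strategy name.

2

If the column player plays 1, the row player's expected payoff is (5/6)·3 + (1/6)·(-2) = 13/6.
If the column player plays 2, the row player's expected payoff is (5/6)·2 + (1/6)·1 = 11/6.
The column player minimizes the row player's payoff; the smallest is 11/6, so the best response is 2.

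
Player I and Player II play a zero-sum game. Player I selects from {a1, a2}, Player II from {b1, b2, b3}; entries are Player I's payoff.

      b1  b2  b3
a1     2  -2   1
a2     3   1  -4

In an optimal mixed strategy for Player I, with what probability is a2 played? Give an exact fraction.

3/8

Row minima: a1 → -2, a2 → -4; maximin = -2.
Column maxima: b1 → 3, b2 → 1, b3 → 1; minimax = 1.
-2 ≠ 1, so there is no saddle point; optimal play is mixed.
b1 is strictly dominated by b2 (it gives Player I strictly more in every row), so Player II never plays it.
On the remaining 2×2 (a1, a2 vs b2, b3):
Let Player I play a1 with probability p. Expected payoff against b2: (-2)p + 1(1−p) = −3p + 1; against b3: 1p + (-4)(1−p) = 5p − 4.
Setting these equal: −3p + 1 = 5p − 4 ⇒ −8p = -5 ⇒ p = 5/8, and the value is (-3)·(5/8) + 1 = -7/8.
For Player II: with q = P(b2), equating a1's and a2's payoffs gives −3q + 1 = 5q − 4 ⇒ q = 5/8.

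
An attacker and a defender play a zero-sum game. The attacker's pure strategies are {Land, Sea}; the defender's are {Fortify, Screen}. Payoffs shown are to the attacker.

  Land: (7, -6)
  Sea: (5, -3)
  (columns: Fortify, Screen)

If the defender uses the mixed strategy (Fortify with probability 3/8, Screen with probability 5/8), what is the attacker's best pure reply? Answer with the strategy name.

Sea

Expected payoff of Land: (3/8)·7 + (5/8)·(-6) = -9/8.
Expected payoff of Sea: (3/8)·5 + (5/8)·(-3) = 0.
The largest is 0, so the attacker's best response is Sea.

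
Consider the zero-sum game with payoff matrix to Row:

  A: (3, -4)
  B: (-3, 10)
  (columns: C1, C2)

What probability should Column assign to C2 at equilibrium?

Row minima: A → -4, B → -3; maximin = -3.
Column maxima: C1 → 3, C2 → 10; minimax = 3.
-3 ≠ 3, so there is no saddle point; optimal play is mixed.
Let Row play A with probability p. Expected payoff against C1: 3p + (-3)(1−p) = 6p − 3; against C2: (-4)p + 10(1−p) = −14p + 10.
Setting these equal: 6p − 3 = −14p + 10 ⇒ 20p = 13 ⇒ p = 13/20, and the value is (6)·(13/20) − 3 = 9/10.
For Column: with q = P(C1), equating A's and B's payoffs gives 7q − 4 = −13q + 10 ⇒ q = 7/10.

3/10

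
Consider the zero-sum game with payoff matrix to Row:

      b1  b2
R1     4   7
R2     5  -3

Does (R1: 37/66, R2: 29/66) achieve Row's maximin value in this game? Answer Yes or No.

Against b1 this mix gives (37/66)·4 + (29/66)·5 = 293/66.
Against b2 this mix gives (37/66)·7 + (29/66)·(-3) = 86/33.
Column will play b2, holding Row to 86/33. Shifting weight toward the row that does better against b2 would raise this floor (the equalizing mix achieves 47/11 against both b2 and b1), so the proposed strategy is not optimal.

No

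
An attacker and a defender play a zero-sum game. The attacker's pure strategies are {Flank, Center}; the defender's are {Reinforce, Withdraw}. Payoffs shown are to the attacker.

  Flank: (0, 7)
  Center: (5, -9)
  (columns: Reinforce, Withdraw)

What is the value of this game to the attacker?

Row minima: Flank → 0, Center → -9; maximin = 0.
Column maxima: Reinforce → 5, Withdraw → 7; minimax = 5.
0 ≠ 5, so there is no saddle point; optimal play is mixed.
Let the attacker play Flank with probability p. Expected payoff against Reinforce: 0p + 5(1−p) = −5p + 5; against Withdraw: 7p + (-9)(1−p) = 16p − 9.
Setting these equal: −5p + 5 = 16p − 9 ⇒ −21p = -14 ⇒ p = 2/3, and the value is (-5)·(2/3) + 5 = 5/3.
For the defender: with q = P(Reinforce), equating Flank's and Center's payoffs gives −7q + 7 = 14q − 9 ⇒ q = 16/21.

5/3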